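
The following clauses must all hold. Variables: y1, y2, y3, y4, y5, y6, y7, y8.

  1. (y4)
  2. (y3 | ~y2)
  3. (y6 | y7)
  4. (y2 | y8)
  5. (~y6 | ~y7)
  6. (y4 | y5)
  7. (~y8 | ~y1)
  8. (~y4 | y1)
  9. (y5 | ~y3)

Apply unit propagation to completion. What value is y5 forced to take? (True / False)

True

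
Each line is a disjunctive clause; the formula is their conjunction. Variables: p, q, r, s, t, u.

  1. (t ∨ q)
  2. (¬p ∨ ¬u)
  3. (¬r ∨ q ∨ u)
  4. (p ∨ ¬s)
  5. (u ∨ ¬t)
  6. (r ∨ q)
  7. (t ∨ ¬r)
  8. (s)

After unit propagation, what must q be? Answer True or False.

(s) stands alone — s = True.
(p ∨ ¬s): since s = True, the clause reduces to (p). p = True.
(¬u ∨ ¬p): since p = True, the clause reduces to (¬u). u = False.
From (¬t ∨ u) and u = False: t = False.
(t ∨ q): since t = False, the clause reduces to (q). q = True.

True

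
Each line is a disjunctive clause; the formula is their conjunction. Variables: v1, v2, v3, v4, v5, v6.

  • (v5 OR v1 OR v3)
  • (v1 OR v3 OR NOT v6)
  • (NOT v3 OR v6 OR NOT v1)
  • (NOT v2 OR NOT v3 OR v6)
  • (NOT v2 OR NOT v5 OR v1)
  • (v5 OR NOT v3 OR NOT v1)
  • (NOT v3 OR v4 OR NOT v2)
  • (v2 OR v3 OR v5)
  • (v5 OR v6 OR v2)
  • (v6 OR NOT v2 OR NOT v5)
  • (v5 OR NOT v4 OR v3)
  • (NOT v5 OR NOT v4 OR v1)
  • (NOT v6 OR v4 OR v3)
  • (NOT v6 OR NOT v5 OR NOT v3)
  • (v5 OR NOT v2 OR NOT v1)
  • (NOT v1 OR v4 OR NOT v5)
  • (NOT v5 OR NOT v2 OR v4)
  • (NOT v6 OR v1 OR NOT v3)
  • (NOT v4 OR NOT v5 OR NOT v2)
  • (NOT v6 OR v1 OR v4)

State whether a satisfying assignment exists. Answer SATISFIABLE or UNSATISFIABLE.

SATISFIABLE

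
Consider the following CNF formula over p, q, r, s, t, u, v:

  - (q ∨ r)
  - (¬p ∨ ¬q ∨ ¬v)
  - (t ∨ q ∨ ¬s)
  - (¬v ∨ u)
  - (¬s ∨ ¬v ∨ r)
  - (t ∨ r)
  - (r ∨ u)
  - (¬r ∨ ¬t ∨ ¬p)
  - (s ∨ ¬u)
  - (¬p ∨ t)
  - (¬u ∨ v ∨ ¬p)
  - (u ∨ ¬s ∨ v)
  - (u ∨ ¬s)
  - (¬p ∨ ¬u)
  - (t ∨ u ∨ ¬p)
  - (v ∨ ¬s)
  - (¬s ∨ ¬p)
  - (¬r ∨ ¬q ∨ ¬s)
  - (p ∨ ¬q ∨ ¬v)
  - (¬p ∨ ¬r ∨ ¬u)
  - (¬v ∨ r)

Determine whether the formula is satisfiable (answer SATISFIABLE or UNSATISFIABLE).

Branch on p: take p = False.
Set q = True and propagate.
  then v is forced to False.
  then s is forced to False.
  then u is forced to False.
  then r is forced to True.
t is now unconstrained; take t = False.
So p=F  q=T  r=T  s=F  t=F  u=F  v=F is a satisfying assignment.

SATISFIABLE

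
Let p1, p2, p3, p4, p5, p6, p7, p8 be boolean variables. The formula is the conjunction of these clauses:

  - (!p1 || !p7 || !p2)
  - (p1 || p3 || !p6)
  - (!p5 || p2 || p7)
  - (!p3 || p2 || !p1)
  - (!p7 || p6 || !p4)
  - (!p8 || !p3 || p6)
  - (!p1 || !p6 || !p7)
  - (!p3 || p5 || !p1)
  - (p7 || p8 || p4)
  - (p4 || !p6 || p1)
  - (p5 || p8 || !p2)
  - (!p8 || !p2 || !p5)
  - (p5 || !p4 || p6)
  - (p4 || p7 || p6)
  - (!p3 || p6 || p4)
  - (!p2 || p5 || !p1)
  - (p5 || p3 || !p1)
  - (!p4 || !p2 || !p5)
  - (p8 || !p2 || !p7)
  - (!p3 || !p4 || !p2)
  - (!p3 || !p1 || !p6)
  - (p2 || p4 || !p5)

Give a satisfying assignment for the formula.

Set p1 = False and propagate.
Set p2 = True and propagate.
Try p3 = False.
  then p6 is forced to False.
The remaining clauses are satisfied by p4 = False, p5 = False, p7 = True, p8 = True.
Every clause has at least one true literal under this assignment.
Check each clause:
  1. (!p1 || !p7 || !p2) — !p1 is true.
  2. (p1 || !p6 || p3) — !p6 is true.
  3. (p7 || !p5 || p2) — p2 is true.
  4. (!p1 || p2 || !p3) — p2 is true.
  5. (!p7 || p6 || !p4) — !p4 is true.
  6. (!p8 || p6 || !p3) — !p3 is true.
  7. (!p6 || !p7 || !p1) — !p6 is true.
  8. (!p1 || !p3 || p5) — !p3 is true.
  9. (p4 || p7 || p8) — p8 is true.
  10. (!p6 || p1 || p4) — !p6 is true.
  11. (!p2 || p5 || p8) — p8 is true.
  12. (!p8 || !p2 || !p5) — !p5 is true.
  13. (p5 || p6 || !p4) — !p4 is true.
  14. (p4 || p7 || p6) — p7 is true.
  15. (!p3 || p6 || p4) — !p3 is true.
  16. (p5 || !p2 || !p1) — !p1 is true.
  17. (p3 || !p1 || p5) — !p1 is true.
  18. (!p5 || !p4 || !p2) — !p5 is true.
  19. (!p7 || !p2 || p8) — p8 is true.
  20. (!p2 || !p4 || !p3) — !p4 is true.
  21. (!p1 || !p6 || !p3) — !p6 is true.
  22. (p2 || !p5 || p4) — p2 is true.

p1 = F, p2 = T, p3 = F, p4 = F, p5 = F, p6 = F, p7 = T, p8 = T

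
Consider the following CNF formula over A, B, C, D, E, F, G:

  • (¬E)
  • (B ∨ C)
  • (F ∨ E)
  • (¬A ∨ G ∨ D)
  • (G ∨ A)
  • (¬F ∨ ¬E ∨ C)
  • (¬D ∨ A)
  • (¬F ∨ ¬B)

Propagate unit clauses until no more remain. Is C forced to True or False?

True

(¬E) stands alone — E = False.
(E ∨ F) with E = False leaves only F, so F = True.
In (¬B ∨ ¬F), ¬F is now false; ¬B must hold, so B = False.
From (C ∨ B) and B = False: C = True.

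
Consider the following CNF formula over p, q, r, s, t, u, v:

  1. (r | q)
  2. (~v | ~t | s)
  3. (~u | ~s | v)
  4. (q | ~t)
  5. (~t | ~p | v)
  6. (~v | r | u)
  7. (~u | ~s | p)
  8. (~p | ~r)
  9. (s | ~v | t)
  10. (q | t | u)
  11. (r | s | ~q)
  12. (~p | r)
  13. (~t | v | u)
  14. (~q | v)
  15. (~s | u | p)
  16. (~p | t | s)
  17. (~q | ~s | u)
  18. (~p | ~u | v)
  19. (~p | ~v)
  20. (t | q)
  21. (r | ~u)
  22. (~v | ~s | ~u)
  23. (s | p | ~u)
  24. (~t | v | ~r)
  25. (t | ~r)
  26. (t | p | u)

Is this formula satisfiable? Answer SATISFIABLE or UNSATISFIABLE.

UNSATISFIABLE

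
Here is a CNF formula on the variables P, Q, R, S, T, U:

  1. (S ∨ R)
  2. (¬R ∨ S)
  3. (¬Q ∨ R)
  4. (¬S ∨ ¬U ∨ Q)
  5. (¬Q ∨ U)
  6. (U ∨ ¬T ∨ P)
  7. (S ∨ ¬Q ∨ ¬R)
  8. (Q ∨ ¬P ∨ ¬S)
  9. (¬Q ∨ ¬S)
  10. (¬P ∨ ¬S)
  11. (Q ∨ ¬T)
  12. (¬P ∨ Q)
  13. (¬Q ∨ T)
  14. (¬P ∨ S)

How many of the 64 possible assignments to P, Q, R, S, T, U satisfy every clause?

2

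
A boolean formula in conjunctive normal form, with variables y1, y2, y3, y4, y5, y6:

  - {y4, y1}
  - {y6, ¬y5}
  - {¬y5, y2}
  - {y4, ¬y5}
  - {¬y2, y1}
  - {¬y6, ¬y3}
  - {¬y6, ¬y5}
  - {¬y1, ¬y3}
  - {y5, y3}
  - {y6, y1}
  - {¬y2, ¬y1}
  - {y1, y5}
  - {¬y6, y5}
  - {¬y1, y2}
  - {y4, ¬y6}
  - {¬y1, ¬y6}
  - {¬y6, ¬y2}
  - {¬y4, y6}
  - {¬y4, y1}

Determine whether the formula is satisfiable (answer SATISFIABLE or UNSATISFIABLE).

y1 = True:
  propagation gives y3=False, y5=True, y6=True; an empty clause results — contradiction.
y1 = False:
  propagation gives y4=True; an empty clause results — contradiction.
Every branch closes, so no satisfying assignment exists.

UNSATISFIABLE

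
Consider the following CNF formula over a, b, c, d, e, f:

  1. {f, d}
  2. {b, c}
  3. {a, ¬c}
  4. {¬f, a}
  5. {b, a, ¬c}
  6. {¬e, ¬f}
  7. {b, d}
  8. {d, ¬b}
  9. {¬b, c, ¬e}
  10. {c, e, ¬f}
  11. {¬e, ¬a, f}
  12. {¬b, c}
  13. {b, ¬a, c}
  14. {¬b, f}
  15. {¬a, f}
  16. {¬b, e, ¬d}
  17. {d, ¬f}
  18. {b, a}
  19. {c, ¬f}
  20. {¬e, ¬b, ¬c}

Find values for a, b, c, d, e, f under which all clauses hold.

a=T, b=F, c=T, d=T, e=F, f=T

Set a = True and propagate.
  then f is forced to True.
  then e is forced to False.
  then c is forced to True.
  then d is forced to True.
  then b is forced to False.
Every clause has at least one true literal under this assignment.
Check each clause:
  1. {d, f} — d is true.
  2. {b, c} — c is true.
  3. {¬c, a} — a is true.
  4. {a, ¬f} — a is true.
  5. {¬c, a, b} — a is true.
  6. {¬f, ¬e} — ¬e is true.
  7. {b, d} — d is true.
  8. {¬b, d} — d is true.
  9. {¬b, ¬e, c} — c is true.
  10. {e, ¬f, c} — c is true.
  11. {¬a, ¬e, f} — ¬e is true.
  12. {¬b, c} — c is true.
  13. {c, ¬a, b} — c is true.
  14. {f, ¬b} — f is true.
  15. {f, ¬a} — f is true.
  16. {¬b, e, ¬d} — ¬b is true.
  17. {¬f, d} — d is true.
  18. {b, a} — a is true.
  19. {¬f, c} — c is true.
  20. {¬b, ¬e, ¬c} — ¬e is true.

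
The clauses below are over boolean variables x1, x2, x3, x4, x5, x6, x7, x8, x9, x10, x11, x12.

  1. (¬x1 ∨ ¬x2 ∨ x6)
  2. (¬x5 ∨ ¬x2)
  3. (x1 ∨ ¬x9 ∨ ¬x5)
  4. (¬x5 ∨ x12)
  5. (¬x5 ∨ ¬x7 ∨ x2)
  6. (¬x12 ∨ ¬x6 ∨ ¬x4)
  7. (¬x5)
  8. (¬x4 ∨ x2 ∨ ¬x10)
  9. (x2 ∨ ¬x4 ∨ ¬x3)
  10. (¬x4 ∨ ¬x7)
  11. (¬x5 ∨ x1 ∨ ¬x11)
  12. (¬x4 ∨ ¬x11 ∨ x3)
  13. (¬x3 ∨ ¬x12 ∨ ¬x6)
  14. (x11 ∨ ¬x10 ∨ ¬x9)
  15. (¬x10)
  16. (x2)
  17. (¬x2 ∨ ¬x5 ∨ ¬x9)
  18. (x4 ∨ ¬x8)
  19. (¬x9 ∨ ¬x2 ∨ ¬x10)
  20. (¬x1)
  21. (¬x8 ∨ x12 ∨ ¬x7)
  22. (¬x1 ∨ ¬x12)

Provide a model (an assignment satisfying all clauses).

x1 = F  x2 = T  x3 = T  x4 = T  x5 = F  x6 = F  x7 = F  x8 = F  x9 = T  x10 = F  x11 = F  x12 = F

Unit propagation: (¬x5) forces x5 = False.
The clause (¬x10) is unit: x10 must be False.
(x2) is a unit clause, so x2 = True.
(¬x1) is a unit clause, so x1 = False.
Pure literal: x6 appears only negated; assign x6 = False.
Pure literal: x7 appears only negated; assign x7 = False.
Set x3 = True and propagate.
Branch on x4: take x4 = True.
x8, x9, x11, x12 are now unconstrained; take x8 = False, x9 = True, x11 = False, x12 = False.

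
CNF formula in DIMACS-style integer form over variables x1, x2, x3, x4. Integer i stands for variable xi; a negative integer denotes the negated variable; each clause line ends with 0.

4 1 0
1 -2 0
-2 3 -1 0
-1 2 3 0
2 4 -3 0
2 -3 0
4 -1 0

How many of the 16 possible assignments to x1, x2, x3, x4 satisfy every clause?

Satisfying assignments:
  x1=F x2=F x3=F x4=T
  x1=T x2=T x3=T x4=T
That's 2 in total.

2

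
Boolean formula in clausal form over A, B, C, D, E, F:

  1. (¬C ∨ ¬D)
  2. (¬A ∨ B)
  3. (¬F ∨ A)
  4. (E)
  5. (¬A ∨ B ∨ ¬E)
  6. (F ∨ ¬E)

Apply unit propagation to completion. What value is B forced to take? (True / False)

True

(E) is a unit clause: E = True.
From (¬E ∨ F) and E = True: F = True.
(A ∨ ¬F): since F = True, the clause reduces to (A). A = True.
In (¬A ∨ B), ¬A is now false; B must hold, so B = True.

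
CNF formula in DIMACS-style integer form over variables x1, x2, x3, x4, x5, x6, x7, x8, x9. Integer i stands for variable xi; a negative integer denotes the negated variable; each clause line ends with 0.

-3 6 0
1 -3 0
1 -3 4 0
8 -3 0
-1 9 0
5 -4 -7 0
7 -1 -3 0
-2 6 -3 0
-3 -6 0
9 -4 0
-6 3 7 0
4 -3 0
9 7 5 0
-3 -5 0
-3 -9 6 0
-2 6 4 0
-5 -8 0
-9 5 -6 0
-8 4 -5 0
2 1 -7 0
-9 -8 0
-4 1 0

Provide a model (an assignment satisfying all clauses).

Set x1 = True and propagate.
  then x9 is forced to True.
  then x8 is forced to False.
  then x3 is forced to False.
The remaining clauses are satisfied by x2 = True, x4 = True, x5 = True, x6 = False, x7 = False.

x1 = 1  x2 = 1  x3 = 0  x4 = 1  x5 = 1  x6 = 0  x7 = 0  x8 = 0  x9 = 1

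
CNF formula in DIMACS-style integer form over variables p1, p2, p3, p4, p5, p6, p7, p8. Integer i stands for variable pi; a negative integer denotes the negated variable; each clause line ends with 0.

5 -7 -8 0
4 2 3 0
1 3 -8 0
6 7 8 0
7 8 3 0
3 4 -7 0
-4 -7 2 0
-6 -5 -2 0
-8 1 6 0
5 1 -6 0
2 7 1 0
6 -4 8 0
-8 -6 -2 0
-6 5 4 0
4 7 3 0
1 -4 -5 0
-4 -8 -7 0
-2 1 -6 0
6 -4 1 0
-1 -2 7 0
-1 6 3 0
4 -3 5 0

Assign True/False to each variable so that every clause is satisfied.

p1=T, p2=F, p3=T, p4=F, p5=T, p6=F, p7=T, p8=F

Branch on p1: take p1 = True.
Try p2 = False.
The remaining clauses are satisfied by p3 = True, p4 = False, p5 = True, p6 = False, p7 = True, p8 = False.
Every clause has at least one true literal under this assignment.
Check each clause:
  1. {p5, ¬p8, ¬p7} — ¬p8 is true.
  2. {p2, p4, p3} — p3 is true.
  3. {p1, p3, ¬p8} — ¬p8 is true.
  4. {p6, p8, p7} — p7 is true.
  5. {p8, p7, p3} — p3 is true.
  6. {p3, p4, ¬p7} — p3 is true.
  7. {¬p7, ¬p4, p2} — ¬p4 is true.
  8. {¬p6, ¬p5, ¬p2} — ¬p6 is true.
  9. {p6, p1, ¬p8} — ¬p8 is true.
  10. {p5, p1, ¬p6} — p1 is true.
  11. {p7, p1, p2} — p1 is true.
  12. {p8, ¬p4, p6} — ¬p4 is true.
  13. {¬p8, ¬p6, ¬p2} — ¬p8 is true.
  14. {¬p6, p4, p5} — ¬p6 is true.
  15. {p4, p7, p3} — p3 is true.
  16. {p1, ¬p4, ¬p5} — p1 is true.
  17. {¬p8, ¬p7, ¬p4} — ¬p8 is true.
  18. {¬p2, ¬p6, p1} — p1 is true.
  19. {p1, ¬p4, p6} — p1 is true.
  20. {¬p2, ¬p1, p7} — p7 is true.
  21. {¬p1, p6, p3} — p3 is true.
  22. {¬p3, p4, p5} — p5 is true.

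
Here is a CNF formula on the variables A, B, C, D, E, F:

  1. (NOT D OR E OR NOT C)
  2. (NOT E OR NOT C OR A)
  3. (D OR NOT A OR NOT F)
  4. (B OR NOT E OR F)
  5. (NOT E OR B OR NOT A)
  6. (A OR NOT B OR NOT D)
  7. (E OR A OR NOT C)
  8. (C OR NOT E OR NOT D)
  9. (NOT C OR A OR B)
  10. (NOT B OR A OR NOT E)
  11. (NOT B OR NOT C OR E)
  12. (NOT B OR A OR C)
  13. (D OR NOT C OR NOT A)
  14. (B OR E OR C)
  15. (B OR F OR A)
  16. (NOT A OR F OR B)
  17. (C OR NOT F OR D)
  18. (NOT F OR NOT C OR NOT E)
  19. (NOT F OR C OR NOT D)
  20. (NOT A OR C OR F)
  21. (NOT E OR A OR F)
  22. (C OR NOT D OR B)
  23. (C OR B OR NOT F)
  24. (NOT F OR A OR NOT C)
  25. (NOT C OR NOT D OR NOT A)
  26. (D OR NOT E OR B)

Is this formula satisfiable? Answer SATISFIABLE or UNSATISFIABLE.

C = True:
  A = True:
    propagation gives D=True; an empty clause results — contradiction.
  A = False:
    propagation gives E=False; an empty clause results — contradiction.
C = False:
  B = True:
    propagation gives A=True, F=True, D=True; an empty clause results — contradiction.
  B = False:
    propagation gives E=True, F=True; an empty clause results — contradiction.
Every branch closes, so no satisfying assignment exists.

UNSATISFIABLE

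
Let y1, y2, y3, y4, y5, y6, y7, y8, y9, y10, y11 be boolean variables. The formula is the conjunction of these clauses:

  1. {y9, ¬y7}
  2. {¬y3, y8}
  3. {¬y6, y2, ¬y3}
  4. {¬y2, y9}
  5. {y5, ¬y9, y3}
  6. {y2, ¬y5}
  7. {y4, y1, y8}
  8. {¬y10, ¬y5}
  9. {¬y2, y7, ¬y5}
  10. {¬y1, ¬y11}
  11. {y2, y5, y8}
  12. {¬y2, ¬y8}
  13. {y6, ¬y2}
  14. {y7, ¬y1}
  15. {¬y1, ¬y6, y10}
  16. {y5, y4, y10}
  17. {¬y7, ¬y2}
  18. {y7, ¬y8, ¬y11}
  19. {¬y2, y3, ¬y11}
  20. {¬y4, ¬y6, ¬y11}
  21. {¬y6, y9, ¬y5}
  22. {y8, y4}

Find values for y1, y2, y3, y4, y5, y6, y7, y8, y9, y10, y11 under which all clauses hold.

y1=False, y2=False, y3=True, y4=False, y5=False, y6=False, y7=True, y8=True, y9=True, y10=True, y11=True

Branch on y1: take y1 = False.
Set y2 = False and propagate.
  then y5 is forced to False.
  then y8 is forced to True.
Set y3 = True and propagate.
  then y6 is forced to False.
The remaining clauses are satisfied by y4 = False, y7 = True, y9 = True, y10 = True, y11 = True.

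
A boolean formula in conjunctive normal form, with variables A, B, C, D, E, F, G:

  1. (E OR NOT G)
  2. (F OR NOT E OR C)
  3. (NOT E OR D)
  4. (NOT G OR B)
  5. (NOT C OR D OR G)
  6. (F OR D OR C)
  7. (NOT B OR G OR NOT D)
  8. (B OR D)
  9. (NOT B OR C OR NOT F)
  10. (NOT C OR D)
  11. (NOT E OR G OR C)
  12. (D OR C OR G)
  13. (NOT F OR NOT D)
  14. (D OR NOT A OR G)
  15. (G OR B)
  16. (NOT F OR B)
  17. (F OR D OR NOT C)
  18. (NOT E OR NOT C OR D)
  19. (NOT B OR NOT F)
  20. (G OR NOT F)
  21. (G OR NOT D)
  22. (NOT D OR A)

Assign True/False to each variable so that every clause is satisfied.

A=T, B=T, C=T, D=T, E=T, F=F, G=T

Try A = True.
For the remaining variables, B = True, C = True, D = True, E = True, F = False, G = True works.
Every clause has at least one true literal under this assignment.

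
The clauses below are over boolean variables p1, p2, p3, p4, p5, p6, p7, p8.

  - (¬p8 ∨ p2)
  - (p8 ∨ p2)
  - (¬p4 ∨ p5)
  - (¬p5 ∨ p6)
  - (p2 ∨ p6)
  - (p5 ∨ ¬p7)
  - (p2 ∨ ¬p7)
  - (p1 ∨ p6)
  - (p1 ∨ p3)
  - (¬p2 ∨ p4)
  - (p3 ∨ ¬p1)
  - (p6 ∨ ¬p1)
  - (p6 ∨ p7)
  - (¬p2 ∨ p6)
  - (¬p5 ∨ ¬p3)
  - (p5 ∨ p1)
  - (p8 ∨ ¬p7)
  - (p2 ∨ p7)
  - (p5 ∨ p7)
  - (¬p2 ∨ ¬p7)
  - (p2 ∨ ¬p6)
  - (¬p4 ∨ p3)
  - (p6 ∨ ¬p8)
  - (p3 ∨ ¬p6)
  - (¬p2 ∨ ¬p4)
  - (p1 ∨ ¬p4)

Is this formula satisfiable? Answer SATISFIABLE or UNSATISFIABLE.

UNSATISFIABLE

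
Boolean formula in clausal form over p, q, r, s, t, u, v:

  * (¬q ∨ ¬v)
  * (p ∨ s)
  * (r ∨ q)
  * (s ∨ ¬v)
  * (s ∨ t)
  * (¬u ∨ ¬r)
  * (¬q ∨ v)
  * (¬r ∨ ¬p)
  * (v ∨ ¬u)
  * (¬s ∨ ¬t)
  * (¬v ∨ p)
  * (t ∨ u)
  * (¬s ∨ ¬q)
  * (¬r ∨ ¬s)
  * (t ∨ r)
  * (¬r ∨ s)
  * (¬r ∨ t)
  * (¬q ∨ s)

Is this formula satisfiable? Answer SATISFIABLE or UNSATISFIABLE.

s = True:
  propagation gives t=False, u=True, r=False; an empty clause results — contradiction.
s = False:
  propagation gives p=True, v=False, t=True, q=False; an empty clause results — contradiction.
Every branch closes, so no satisfying assignment exists.

UNSATISFIABLE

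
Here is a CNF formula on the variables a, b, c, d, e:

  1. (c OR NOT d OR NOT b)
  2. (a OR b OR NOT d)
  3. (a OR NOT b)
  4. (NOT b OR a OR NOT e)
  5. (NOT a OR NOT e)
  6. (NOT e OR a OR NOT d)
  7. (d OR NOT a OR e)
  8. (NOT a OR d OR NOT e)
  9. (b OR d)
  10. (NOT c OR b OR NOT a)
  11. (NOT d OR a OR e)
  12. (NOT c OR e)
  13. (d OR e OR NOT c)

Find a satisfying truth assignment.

Branch on a: take a = True.
  then e is forced to False.
  then d is forced to True.
  then c is forced to False.
  then b is forced to False.

a = True, b = False, c = False, d = True, e = False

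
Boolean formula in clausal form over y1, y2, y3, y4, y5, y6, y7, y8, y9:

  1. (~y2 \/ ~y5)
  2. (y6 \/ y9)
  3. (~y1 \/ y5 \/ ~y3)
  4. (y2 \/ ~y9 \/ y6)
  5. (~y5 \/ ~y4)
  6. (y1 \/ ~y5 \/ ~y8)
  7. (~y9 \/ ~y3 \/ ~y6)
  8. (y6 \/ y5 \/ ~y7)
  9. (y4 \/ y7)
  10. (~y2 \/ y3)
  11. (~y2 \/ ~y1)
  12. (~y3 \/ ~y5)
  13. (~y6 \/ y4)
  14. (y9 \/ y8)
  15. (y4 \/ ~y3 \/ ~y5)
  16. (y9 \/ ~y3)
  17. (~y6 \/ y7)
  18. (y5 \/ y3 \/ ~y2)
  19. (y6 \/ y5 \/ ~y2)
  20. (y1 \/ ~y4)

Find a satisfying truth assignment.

y1=True, y2=False, y3=False, y4=True, y5=False, y6=True, y7=True, y8=True, y9=False

Branch on y1: take y1 = True.
  then y2 is forced to False.
The remaining clauses are satisfied by y3 = False, y4 = True, y5 = False, y6 = True, y7 = True, y8 = True, y9 = False.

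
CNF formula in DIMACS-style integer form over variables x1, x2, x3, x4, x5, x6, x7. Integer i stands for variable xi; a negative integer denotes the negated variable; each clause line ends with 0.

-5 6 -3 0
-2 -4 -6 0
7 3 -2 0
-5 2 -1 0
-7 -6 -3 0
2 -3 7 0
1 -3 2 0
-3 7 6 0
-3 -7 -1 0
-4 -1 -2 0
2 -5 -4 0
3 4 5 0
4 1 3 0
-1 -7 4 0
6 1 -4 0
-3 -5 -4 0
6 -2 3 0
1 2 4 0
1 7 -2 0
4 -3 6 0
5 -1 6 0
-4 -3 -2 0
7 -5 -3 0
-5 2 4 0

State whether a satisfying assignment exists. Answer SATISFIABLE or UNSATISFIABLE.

Branch on x1: take x1 = False.
Try x2 = False.
  then x3 is forced to False.
  then x4 is forced to True.
  then x5 is forced to False.
  then x6 is forced to True.
x7 is now unconstrained; take x7 = False.
So x1 = False, x2 = False, x3 = False, x4 = True, x5 = False, x6 = True, x7 = False is a satisfying assignment.

SATISFIABLE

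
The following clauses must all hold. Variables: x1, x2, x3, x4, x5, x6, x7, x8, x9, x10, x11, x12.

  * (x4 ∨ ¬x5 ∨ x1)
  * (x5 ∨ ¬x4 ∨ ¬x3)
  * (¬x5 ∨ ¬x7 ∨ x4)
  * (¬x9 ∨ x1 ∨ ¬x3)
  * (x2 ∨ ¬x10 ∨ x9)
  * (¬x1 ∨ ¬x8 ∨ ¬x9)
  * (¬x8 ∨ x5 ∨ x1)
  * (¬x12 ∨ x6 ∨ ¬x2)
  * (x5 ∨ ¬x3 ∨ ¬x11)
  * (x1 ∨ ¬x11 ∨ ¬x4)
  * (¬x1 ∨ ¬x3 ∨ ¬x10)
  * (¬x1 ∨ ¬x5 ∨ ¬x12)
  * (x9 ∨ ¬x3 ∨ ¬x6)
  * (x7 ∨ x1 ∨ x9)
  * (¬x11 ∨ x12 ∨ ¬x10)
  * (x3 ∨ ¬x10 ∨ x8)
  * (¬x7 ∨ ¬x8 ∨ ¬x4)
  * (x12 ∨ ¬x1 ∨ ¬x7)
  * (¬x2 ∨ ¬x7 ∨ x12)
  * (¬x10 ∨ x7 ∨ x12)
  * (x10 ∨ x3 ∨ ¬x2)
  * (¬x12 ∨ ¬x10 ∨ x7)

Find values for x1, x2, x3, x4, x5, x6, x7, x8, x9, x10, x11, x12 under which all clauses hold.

x1=True, x2=True, x3=True, x4=True, x5=True, x6=False, x7=False, x8=False, x9=False, x10=False, x11=False, x12=False

x11 occurs only negated in the remaining clauses — set x11 = False.
Set x1 = True and propagate.
Try x2 = True.
For the remaining variables, x3 = True, x4 = True, x5 = True, x6 = False, x7 = False, x8 = False, x9 = False, x10 = False, x12 = False works.
Every clause has at least one true literal under this assignment.
Check each clause:
  1. (x1 ∨ ¬x5 ∨ x4) — x1 is true.
  2. (x5 ∨ ¬x4 ∨ ¬x3) — x5 is true.
  3. (¬x5 ∨ x4 ∨ ¬x7) — ¬x7 is true.
  4. (x1 ∨ ¬x9 ∨ ¬x3) — x1 is true.
  5. (x9 ∨ x2 ∨ ¬x10) — x2 is true.
  6. (¬x9 ∨ ¬x1 ∨ ¬x8) — ¬x8 is true.
  7. (¬x8 ∨ x1 ∨ x5) — ¬x8 is true.
  8. (¬x2 ∨ ¬x12 ∨ x6) — ¬x12 is true.
  9. (x5 ∨ ¬x11 ∨ ¬x3) — x5 is true.
  10. (¬x4 ∨ ¬x11 ∨ x1) — x1 is true.
  11. (¬x3 ∨ ¬x10 ∨ ¬x1) — ¬x10 is true.
  12. (¬x12 ∨ ¬x5 ∨ ¬x1) — ¬x12 is true.
  13. (¬x3 ∨ ¬x6 ∨ x9) — ¬x6 is true.
  14. (x1 ∨ x9 ∨ x7) — x1 is true.
  15. (¬x10 ∨ x12 ∨ ¬x11) — ¬x11 is true.
  16. (x8 ∨ x3 ∨ ¬x10) — x3 is true.
  17. (¬x4 ∨ ¬x7 ∨ ¬x8) — ¬x8 is true.
  18. (¬x1 ∨ ¬x7 ∨ x12) — ¬x7 is true.
  19. (¬x7 ∨ ¬x2 ∨ x12) — ¬x7 is true.
  20. (¬x10 ∨ x12 ∨ x7) — ¬x10 is true.
  21. (¬x2 ∨ x10 ∨ x3) — x3 is true.
  22. (x7 ∨ ¬x10 ∨ ¬x12) — ¬x12 is true.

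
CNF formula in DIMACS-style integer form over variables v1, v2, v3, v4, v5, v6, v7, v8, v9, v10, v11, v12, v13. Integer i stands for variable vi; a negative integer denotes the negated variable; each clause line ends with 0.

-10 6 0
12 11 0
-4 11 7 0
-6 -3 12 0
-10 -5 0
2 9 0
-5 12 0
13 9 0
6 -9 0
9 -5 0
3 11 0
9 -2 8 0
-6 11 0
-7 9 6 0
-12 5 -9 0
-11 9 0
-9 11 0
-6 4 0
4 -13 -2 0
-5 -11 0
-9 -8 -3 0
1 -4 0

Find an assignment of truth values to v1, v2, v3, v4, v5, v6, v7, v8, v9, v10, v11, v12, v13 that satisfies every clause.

v1=1, v2=0, v3=0, v4=1, v5=0, v6=1, v7=0, v8=1, v9=1, v10=1, v11=1, v12=0, v13=0

v1 occurs only positively in the remaining clauses — set v1 = True.
Try v2 = False.
  then v9 is forced to True.
  then v6 is forced to True.
  then v11 is forced to True.
  then v4 is forced to True.
  then v5 is forced to False.
  then v12 is forced to False.
  then v3 is forced to False.
v7, v8, v10, v13 are now unconstrained; take v7 = False, v8 = True, v10 = True, v13 = False.
Every clause has at least one true literal under this assignment.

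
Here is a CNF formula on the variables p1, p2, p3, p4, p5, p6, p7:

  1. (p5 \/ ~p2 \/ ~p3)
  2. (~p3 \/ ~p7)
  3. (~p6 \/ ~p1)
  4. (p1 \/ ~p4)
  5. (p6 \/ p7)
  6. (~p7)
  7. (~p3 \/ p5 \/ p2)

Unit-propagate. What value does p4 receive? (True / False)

False

Unit clause (~p7) sets p7 = False.
From (p7 \/ p6) and p7 = False: p6 = True.
(~p6 \/ ~p1): since p6 = True, the clause reduces to (~p1). p1 = False.
From (~p4 \/ p1) and p1 = False: p4 = False.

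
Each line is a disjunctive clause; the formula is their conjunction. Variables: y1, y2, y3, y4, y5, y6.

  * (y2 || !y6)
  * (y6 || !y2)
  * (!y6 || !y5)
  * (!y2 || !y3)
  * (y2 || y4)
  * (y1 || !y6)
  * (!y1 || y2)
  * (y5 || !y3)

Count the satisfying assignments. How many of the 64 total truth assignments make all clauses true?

Satisfying assignments:
  y1=0 y2=0 y3=0 y4=1 y5=0 y6=0
  y1=0 y2=0 y3=0 y4=1 y5=1 y6=0
  y1=0 y2=0 y3=1 y4=1 y5=1 y6=0
  y1=1 y2=1 y3=0 y4=0 y5=0 y6=1
  y1=1 y2=1 y3=0 y4=1 y5=0 y6=1
That's 5 in total.

5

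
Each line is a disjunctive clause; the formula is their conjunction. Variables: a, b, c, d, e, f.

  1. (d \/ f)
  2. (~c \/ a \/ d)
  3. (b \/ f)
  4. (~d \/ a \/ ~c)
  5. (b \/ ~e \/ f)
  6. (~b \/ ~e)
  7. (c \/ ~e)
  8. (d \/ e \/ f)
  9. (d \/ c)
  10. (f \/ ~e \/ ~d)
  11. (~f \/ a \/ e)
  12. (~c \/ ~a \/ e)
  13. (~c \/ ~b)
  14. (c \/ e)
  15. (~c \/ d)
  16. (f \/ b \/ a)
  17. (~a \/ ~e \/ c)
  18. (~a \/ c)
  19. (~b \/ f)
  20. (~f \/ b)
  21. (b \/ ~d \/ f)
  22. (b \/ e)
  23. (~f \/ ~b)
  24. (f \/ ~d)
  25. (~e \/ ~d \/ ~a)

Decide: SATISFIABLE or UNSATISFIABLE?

UNSATISFIABLE

f = True:
  propagation gives b=True; an empty clause results — contradiction.
f = False:
  propagation gives d=True; an empty clause results — contradiction.
Every branch closes, so no satisfying assignment exists.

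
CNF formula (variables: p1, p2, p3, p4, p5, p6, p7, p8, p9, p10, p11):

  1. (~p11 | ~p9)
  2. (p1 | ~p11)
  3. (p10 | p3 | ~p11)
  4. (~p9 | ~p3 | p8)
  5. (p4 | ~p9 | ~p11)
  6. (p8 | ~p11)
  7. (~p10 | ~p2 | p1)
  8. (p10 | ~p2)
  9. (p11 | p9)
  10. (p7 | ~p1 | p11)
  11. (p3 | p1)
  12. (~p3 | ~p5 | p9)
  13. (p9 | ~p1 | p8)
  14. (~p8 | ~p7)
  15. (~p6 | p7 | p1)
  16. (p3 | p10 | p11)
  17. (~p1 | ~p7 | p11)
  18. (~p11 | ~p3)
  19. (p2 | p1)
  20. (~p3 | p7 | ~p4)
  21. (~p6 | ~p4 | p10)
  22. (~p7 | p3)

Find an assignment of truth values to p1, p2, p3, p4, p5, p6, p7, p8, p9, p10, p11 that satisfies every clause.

p1=T, p2=F, p3=F, p4=T, p5=F, p6=F, p7=F, p8=T, p9=F, p10=T, p11=T

Check each clause:
  1. (~p11 | ~p9) — ~p9 is true.
  2. (p1 | ~p11) — p1 is true.
  3. (~p11 | p10 | p3) — p10 is true.
  4. (~p9 | ~p3 | p8) — p8 is true.
  5. (p4 | ~p9 | ~p11) — p4 is true.
  6. (p8 | ~p11) — p8 is true.
  7. (p1 | ~p10 | ~p2) — p1 is true.
  8. (~p2 | p10) — p10 is true.
  9. (p11 | p9) — p11 is true.
  10. (p7 | p11 | ~p1) — p11 is true.
  11. (p3 | p1) — p1 is true.
  12. (p9 | ~p3 | ~p5) — ~p5 is true.
  13. (p8 | p9 | ~p1) — p8 is true.
  14. (~p8 | ~p7) — ~p7 is true.
  15. (p7 | p1 | ~p6) — p1 is true.
  16. (p10 | p3 | p11) — p10 is true.
  17. (~p7 | ~p1 | p11) — ~p7 is true.
  18. (~p11 | ~p3) — ~p3 is true.
  19. (p1 | p2) — p1 is true.
  20. (~p4 | p7 | ~p3) — ~p3 is true.
  21. (~p4 | ~p6 | p10) — ~p6 is true.
  22. (~p7 | p3) — ~p7 is true.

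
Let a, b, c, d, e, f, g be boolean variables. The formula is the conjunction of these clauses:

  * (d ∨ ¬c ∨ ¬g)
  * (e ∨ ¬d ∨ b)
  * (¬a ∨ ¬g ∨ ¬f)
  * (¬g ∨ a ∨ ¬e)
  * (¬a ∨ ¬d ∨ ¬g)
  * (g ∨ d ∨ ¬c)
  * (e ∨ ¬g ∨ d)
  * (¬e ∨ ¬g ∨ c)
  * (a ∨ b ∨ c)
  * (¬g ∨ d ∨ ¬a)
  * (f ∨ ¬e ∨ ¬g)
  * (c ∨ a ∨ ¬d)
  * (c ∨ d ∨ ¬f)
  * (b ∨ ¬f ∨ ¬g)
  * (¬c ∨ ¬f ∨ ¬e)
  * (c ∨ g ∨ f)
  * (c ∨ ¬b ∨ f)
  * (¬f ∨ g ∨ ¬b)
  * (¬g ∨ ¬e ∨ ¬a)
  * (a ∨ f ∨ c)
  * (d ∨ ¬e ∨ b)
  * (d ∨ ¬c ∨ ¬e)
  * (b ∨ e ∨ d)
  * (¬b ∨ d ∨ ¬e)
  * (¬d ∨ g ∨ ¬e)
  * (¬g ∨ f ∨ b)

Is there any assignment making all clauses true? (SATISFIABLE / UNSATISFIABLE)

SATISFIABLE

Try a = False.
The remaining clauses are satisfied by b = True, c = True, d = True, e = False, f = False, g = False.
So a=False, b=True, c=True, d=True, e=False, f=False, g=False is a satisfying assignment.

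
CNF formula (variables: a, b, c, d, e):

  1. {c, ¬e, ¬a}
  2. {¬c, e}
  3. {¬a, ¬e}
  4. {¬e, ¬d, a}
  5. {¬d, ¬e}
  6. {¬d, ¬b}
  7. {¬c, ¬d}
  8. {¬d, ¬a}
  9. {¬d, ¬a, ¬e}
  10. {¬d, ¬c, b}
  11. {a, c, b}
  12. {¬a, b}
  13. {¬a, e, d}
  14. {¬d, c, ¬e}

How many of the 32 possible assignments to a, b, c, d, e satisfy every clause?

The models are:
  a=0 b=0 c=1 d=0 e=1
  a=0 b=1 c=0 d=0 e=0
  a=0 b=1 c=0 d=0 e=1
  a=0 b=1 c=1 d=0 e=1
Count: 4.

4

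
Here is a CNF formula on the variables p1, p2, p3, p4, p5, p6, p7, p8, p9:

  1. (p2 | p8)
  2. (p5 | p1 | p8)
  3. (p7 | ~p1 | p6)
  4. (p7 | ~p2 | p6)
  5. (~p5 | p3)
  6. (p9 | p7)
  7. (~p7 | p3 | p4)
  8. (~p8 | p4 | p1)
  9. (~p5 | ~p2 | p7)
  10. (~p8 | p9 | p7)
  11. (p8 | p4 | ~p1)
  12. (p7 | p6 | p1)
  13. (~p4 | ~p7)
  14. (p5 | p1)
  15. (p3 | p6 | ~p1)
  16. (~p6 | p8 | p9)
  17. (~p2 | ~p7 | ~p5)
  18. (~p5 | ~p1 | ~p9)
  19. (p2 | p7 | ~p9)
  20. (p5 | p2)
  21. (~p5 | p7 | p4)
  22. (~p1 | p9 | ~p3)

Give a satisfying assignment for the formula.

Set p1 = True and propagate.
Set p2 = True and propagate.
Try p3 = True.
  then p9 is forced to True.
  then p5 is forced to False.
For the remaining variables, p4 = True, p6 = True, p7 = False, p8 = True works.

p1=True, p2=True, p3=True, p4=True, p5=False, p6=True, p7=False, p8=True, p9=True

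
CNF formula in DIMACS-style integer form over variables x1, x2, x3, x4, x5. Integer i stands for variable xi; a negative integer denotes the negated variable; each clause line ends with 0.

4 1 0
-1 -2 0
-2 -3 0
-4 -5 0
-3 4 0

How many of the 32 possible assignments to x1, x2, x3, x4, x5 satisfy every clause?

7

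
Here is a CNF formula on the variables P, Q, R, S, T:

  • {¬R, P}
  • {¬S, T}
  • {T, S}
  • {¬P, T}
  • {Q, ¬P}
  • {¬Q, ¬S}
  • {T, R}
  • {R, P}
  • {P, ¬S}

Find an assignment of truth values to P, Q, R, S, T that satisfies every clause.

Pure literal: T appears only positively; assign T = True.
Set P = True and propagate.
  then Q is forced to True.
  then S is forced to False.
R is now unconstrained; take R = False.

P=T, Q=T, R=F, S=F, T=T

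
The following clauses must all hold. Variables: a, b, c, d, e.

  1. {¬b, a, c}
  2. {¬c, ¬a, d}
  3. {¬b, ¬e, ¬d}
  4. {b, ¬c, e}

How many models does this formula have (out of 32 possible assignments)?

18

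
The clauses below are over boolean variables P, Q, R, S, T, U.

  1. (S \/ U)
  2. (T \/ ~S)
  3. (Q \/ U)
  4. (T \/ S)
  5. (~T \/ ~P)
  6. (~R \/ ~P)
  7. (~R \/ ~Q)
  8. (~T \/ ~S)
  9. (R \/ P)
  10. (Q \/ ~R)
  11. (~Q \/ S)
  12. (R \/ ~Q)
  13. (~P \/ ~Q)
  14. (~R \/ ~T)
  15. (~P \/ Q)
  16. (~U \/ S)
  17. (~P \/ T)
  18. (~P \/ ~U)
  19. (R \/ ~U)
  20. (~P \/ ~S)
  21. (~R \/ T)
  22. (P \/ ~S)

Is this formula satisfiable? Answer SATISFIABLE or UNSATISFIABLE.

UNSATISFIABLE

P = True:
  propagation gives T=False; an empty clause results — contradiction.
P = False:
  propagation gives R=True, Q=False; an empty clause results — contradiction.
Every branch closes, so no satisfying assignment exists.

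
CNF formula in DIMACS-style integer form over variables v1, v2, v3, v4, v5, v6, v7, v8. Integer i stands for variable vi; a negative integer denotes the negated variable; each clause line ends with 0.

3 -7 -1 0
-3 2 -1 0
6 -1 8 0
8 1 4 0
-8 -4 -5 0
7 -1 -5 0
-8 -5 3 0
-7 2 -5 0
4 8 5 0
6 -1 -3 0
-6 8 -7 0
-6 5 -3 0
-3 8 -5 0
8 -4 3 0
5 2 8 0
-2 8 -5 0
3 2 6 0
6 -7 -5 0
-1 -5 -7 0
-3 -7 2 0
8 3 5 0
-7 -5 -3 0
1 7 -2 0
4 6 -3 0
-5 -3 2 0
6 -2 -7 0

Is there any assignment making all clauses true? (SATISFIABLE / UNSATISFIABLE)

Set v1 = True and propagate.
For the remaining variables, v2 = True, v3 = False, v4 = False, v5 = False, v6 = True, v7 = False, v8 = True works.
So v1=True, v2=True, v3=False, v4=False, v5=False, v6=True, v7=False, v8=True is a satisfying assignment.

SATISFIABLE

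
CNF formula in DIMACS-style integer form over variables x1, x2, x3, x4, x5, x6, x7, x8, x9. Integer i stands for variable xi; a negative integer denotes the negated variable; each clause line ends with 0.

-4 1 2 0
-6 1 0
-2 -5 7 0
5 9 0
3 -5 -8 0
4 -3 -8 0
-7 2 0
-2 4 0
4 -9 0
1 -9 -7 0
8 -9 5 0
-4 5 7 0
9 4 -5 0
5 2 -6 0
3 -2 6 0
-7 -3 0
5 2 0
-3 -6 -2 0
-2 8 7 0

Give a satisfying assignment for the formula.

x1 occurs only positively in the remaining clauses — set x1 = True.
Set x2 = False and propagate.
  then x7 is forced to False.
  then x5 is forced to True.
Branch on x3: take x3 = False.
  then x8 is forced to False.
Set x4 = True and propagate.
x6, x9 are now unconstrained; take x6 = True, x9 = True.

x1=True  x2=False  x3=False  x4=True  x5=True  x6=True  x7=False  x8=False  x9=True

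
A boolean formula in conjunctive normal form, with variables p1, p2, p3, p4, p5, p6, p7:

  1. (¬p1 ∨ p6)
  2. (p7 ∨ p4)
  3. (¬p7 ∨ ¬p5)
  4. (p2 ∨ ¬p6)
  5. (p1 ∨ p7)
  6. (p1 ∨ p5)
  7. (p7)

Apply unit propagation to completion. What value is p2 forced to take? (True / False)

True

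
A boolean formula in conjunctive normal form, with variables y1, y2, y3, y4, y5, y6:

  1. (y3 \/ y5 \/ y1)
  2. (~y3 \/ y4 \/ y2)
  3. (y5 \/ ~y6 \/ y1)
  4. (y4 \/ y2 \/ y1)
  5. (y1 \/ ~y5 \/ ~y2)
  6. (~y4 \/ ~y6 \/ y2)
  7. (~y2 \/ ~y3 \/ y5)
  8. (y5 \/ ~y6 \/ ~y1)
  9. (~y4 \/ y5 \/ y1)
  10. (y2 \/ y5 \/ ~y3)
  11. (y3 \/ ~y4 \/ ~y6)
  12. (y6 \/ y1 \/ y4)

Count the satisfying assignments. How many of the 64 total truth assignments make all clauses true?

17

Case analysis on y1 and y5:
  y1=1, y5=1: 11 of the 16 assignments to (y2,y3,y4,y6) work.
  y1=1, y5=0: remaining (y2,y3,y4,y6) ∈ {(0,0,0,0); (0,0,1,0); (1,0,0,0); (1,0,1,0)} — 4.
  y1=0, y5=1: remaining (y2,y3,y4,y6) ∈ {(0,0,1,0); (0,1,1,0)} — 2.
  y1=0, y5=0: a clause becomes empty — 0.
Total: 11 + 4 + 2 + 0 = 17.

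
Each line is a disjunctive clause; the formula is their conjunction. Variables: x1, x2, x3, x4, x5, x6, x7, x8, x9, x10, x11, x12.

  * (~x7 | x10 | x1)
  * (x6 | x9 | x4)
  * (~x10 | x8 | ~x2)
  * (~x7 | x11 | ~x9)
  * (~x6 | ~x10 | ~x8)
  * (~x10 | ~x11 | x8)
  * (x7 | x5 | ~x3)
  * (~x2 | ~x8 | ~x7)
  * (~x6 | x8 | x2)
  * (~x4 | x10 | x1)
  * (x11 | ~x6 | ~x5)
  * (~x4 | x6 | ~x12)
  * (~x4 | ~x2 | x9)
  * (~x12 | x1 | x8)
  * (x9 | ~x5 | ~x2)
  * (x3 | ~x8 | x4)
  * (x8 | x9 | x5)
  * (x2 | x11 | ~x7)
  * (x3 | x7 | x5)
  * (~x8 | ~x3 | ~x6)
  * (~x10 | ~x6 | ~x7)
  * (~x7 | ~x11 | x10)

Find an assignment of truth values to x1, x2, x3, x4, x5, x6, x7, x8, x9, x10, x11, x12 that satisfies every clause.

x1 = T, x2 = F, x3 = T, x4 = T, x5 = T, x6 = F, x7 = F, x8 = T, x9 = F, x10 = T, x11 = F, x12 = F

Check each clause:
  1. (x10 | x1 | ~x7) — ~x7 is true.
  2. (x6 | x9 | x4) — x4 is true.
  3. (~x2 | x8 | ~x10) — x8 is true.
  4. (~x7 | ~x9 | x11) — ~x7 is true.
  5. (~x6 | ~x8 | ~x10) — ~x6 is true.
  6. (x8 | ~x11 | ~x10) — x8 is true.
  7. (~x3 | x5 | x7) — x5 is true.
  8. (~x8 | ~x2 | ~x7) — ~x7 is true.
  9. (~x6 | x2 | x8) — x8 is true.
  10. (x1 | ~x4 | x10) — x1 is true.
  11. (x11 | ~x6 | ~x5) — ~x6 is true.
  12. (~x4 | x6 | ~x12) — ~x12 is true.
  13. (x9 | ~x4 | ~x2) — ~x2 is true.
  14. (x1 | ~x12 | x8) — x8 is true.
  15. (~x2 | x9 | ~x5) — ~x2 is true.
  16. (~x8 | x3 | x4) — x3 is true.
  17. (x9 | x5 | x8) — x8 is true.
  18. (x2 | ~x7 | x11) — ~x7 is true.
  19. (x7 | x3 | x5) — x3 is true.
  20. (~x6 | ~x3 | ~x8) — ~x6 is true.
  21. (~x6 | ~x7 | ~x10) — ~x7 is true.
  22. (~x11 | x10 | ~x7) — ~x7 is true.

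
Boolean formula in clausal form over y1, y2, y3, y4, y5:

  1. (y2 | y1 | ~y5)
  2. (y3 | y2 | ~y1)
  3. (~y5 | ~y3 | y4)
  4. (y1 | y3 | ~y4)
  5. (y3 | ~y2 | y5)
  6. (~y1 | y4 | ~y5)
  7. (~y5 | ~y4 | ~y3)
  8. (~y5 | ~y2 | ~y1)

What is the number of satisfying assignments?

Split on y5, then y1.
  y5=1, y1=1: a clause becomes empty — 0.
  y5=1, y1=0: remaining (y2,y3,y4) ∈ {(1,0,0)} — 1.
  y5=0, y1=1: remaining (y2,y3,y4) ∈ {(0,1,0); (0,1,1); (1,1,0); (1,1,1)} — 4.
  y5=0, y1=0: 5 of the 8 assignments to (y2,y3,y4) work.
Total: 0 + 1 + 4 + 5 = 10.

10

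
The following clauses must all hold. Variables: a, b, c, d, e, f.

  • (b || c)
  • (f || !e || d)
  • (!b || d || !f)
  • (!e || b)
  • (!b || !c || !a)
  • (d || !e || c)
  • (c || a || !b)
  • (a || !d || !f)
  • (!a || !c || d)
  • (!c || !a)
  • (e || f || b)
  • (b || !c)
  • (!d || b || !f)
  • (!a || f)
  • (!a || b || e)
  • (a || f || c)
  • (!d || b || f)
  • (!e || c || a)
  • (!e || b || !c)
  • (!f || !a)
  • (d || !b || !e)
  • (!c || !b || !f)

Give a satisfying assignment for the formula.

a=False, b=True, c=True, d=True, e=True, f=False

Set a = False and propagate.
Try b = True.
  then c is forced to True.
  then f is forced to False.
The remaining clauses are satisfied by d = True, e = True.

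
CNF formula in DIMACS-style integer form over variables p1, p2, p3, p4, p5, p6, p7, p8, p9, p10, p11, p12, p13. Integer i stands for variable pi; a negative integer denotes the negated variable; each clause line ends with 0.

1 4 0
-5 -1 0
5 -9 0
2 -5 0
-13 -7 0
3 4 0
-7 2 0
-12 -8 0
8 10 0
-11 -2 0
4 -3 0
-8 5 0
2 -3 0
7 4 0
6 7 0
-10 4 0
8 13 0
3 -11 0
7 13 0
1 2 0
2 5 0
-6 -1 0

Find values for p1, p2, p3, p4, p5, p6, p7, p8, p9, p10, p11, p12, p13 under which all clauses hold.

Pure literal: p4 appears only positively; assign p4 = True.
p11 occurs only negated in the remaining clauses — set p11 = False.
Set p1 = False and propagate.
  then p2 is forced to True.
For the remaining variables, p3 = False, p5 = True, p6 = True, p7 = True, p8 = True, p9 = True, p10 = False, p12 = False, p13 = False works.

p1=0, p2=1, p3=0, p4=1, p5=1, p6=1, p7=1, p8=1, p9=1, p10=0, p11=0, p12=0, p13=0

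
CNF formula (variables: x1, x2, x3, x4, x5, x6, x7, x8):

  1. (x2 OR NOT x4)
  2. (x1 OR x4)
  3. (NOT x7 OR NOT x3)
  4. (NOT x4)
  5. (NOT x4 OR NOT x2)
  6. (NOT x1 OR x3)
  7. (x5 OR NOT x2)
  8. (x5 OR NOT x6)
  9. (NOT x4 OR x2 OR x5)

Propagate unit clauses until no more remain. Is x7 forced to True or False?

(NOT x4) is a unit clause: x4 = False.
In (x4 OR x1), x4 is now false; x1 must hold, so x1 = True.
From (NOT x1 OR x3) and x1 = True: x3 = True.
(NOT x3 OR NOT x7) with x3 = True leaves only NOT x7, so x7 = False.

False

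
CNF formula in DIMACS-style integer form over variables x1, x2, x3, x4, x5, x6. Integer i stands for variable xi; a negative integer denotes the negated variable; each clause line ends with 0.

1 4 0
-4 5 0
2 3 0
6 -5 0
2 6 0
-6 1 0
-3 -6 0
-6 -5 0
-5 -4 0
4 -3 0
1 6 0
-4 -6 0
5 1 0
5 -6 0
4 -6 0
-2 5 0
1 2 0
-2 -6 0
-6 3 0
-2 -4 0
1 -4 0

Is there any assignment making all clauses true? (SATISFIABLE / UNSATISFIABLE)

UNSATISFIABLE

x6 = True:
  propagation gives x1=True, x3=False; an empty clause results — contradiction.
x6 = False:
  propagation gives x5=False, x4=False, x1=True, x2=True; an empty clause results — contradiction.
Every branch closes, so no satisfying assignment exists.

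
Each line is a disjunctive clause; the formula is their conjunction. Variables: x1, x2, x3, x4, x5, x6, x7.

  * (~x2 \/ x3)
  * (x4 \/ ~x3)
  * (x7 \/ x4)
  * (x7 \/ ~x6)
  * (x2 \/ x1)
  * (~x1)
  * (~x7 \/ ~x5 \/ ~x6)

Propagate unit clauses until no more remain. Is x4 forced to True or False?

(~x1) is a unit clause: x1 = False.
(x2 \/ x1) with x1 = False leaves only x2, so x2 = True.
(~x2 \/ x3): since x2 = True, the clause reduces to (x3). x3 = True.
(x4 \/ ~x3) with x3 = True leaves only x4, so x4 = True.

True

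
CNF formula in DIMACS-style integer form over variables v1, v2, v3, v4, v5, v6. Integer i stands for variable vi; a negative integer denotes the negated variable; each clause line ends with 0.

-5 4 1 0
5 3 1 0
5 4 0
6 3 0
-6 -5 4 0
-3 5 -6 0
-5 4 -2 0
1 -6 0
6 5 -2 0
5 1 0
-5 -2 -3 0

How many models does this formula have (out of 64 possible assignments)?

9

Case analysis on v5 and v6:
  v5=1, v6=1: remaining (v1,v2,v3,v4) ∈ {(1,0,0,1); (1,0,1,1); (1,1,0,1)} — 3.
  v5=1, v6=0: remaining (v1,v2,v3,v4) ∈ {(0,0,1,1); (1,0,1,0); (1,0,1,1)} — 3.
  v5=0, v6=1: remaining (v1,v2,v3,v4) ∈ {(1,0,0,1); (1,1,0,1)} — 2.
  v5=0, v6=0: remaining (v1,v2,v3,v4) ∈ {(1,0,1,1)} — 1.
Total: 3 + 3 + 2 + 1 = 9.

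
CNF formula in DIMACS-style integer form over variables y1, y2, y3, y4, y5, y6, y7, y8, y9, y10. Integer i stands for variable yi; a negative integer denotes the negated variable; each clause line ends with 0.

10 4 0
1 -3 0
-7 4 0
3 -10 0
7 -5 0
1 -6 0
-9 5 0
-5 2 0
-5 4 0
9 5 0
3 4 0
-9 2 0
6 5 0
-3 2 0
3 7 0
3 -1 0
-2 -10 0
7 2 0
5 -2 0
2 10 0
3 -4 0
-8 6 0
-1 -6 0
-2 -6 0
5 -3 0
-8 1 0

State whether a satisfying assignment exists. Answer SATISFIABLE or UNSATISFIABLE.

SATISFIABLE

y8 occurs only negated in the remaining clauses — set y8 = False.
Set y1 = True and propagate.
  then y3 is forced to True.
  then y2 is forced to True.
  then y10 is forced to False.
  then y4 is forced to True.
  then y5 is forced to True.
  then y7 is forced to True.
  then y6 is forced to False.
y9 is now unconstrained; take y9 = True.
So y1=T, y2=T, y3=T, y4=T, y5=T, y6=F, y7=T, y8=F, y9=T, y10=F is a satisfying assignment.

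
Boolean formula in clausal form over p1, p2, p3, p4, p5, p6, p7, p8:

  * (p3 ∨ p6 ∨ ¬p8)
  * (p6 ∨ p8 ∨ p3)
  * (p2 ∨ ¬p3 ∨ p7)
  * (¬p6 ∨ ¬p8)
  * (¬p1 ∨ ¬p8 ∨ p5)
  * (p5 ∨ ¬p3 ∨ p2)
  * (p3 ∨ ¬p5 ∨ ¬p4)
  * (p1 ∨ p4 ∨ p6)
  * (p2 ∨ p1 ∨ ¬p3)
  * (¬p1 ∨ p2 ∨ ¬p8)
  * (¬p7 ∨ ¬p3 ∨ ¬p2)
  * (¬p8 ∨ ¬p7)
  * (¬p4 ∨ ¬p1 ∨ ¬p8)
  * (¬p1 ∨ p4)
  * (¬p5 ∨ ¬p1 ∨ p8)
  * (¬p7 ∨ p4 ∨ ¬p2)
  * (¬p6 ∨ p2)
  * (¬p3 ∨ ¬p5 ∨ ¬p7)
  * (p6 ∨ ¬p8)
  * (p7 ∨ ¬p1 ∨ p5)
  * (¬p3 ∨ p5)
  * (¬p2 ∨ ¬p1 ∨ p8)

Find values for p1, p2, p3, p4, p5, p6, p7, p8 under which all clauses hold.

Set p1 = False and propagate.
Branch on p2: take p2 = True.
The remaining clauses are satisfied by p3 = False, p4 = True, p5 = False, p6 = True, p7 = False, p8 = False.

p1 = F  p2 = T  p3 = F  p4 = T  p5 = F  p6 = T  p7 = F  p8 = F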